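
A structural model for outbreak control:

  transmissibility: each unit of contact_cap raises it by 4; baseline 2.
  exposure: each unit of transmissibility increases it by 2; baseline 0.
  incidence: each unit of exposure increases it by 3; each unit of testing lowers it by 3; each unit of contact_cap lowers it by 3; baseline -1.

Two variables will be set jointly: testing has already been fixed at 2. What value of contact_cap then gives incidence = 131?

With testing held at 2:
Substituting into the exposure equation gives exposure = 8*contact_cap + 4.
Substituting into the incidence equation gives incidence = 21*contact_cap + 5.
Solve 21*contact_cap + 5 = 131: contact_cap = (131 - 5) / 21 = 6.

contact_cap = 6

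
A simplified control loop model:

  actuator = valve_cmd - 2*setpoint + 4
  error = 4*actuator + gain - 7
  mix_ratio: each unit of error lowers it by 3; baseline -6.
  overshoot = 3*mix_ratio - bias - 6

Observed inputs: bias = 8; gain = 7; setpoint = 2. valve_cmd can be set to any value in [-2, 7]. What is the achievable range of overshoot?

Substituting into the actuator equation gives actuator = valve_cmd.
Substituting into the error equation gives error = 4*valve_cmd.
Substituting into the mix_ratio equation gives mix_ratio = -12*valve_cmd - 6.
So overshoot = -36*valve_cmd - 32.
Linear in valve_cmd, so extremes are at the endpoints: valve_cmd = -2 gives overshoot = 40; valve_cmd = 7 gives overshoot = -284.

-284 to 40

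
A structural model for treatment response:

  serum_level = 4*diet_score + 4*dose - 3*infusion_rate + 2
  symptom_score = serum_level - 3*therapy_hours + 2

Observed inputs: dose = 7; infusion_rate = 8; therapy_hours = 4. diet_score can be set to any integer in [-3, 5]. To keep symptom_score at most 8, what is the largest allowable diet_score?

Substituting into the serum_level equation gives serum_level = 4*diet_score + 6.
Substituting into the symptom_score equation gives symptom_score = 4*diet_score - 4.
Require 4*diet_score - 4 ≤ 8, so diet_score ≤ 3.
The largest integer in [-3, 5] satisfying this is 3.

diet_score = 3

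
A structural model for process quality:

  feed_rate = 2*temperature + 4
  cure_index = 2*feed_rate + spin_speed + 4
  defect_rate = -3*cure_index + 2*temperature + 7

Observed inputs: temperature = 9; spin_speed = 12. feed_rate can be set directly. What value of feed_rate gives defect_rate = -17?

feed_rate = -1

Intervening on feed_rate fixes its value directly, overriding its dependence on temperature.
Substituting into the cure_index equation gives cure_index = 2*feed_rate + 16.
This gives defect_rate = -6*feed_rate - 23.
Solve -6*feed_rate - 23 = -17: feed_rate = (-17 + 23) / -6 = -1.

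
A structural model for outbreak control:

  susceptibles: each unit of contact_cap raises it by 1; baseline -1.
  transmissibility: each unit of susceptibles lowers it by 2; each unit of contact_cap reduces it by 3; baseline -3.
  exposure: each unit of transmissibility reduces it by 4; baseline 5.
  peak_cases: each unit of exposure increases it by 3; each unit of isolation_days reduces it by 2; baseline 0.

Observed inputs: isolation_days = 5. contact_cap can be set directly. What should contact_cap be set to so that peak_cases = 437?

contact_cap = 7

Substituting into the transmissibility equation gives transmissibility = -5*contact_cap - 1.
Substituting into the exposure equation gives exposure = 20*contact_cap + 9.
Substituting into the peak_cases equation gives peak_cases = 60*contact_cap + 17.
Solve 60*contact_cap + 17 = 437: contact_cap = (437 - 17) / 60 = 7.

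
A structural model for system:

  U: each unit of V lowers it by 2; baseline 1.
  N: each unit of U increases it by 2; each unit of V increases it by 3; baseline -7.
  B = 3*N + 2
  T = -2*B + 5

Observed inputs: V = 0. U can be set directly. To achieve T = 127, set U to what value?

Intervening on U fixes its value directly, overriding its dependence on V.
Substituting into the N equation gives N = 2*U - 7.
Substituting into the B equation gives B = 6*U - 19.
Substituting into the T equation gives T = -12*U + 43.
Solve -12*U + 43 = 127: U = (127 - 43) / -12 = -7.

U = -7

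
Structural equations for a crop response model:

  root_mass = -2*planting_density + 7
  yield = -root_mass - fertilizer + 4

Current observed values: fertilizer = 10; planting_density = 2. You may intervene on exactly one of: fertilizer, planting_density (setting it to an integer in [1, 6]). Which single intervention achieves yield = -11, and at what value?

set planting_density = 1

Intervening on fertilizer: yield = -fertilizer + 1. Reaching -11 requires fertilizer = 12, outside [1, 6].
Intervening on planting_density: with other inputs at their observed values, yield = 2*planting_density - 13. Solving for -11 gives planting_density = 1, within [1, 6].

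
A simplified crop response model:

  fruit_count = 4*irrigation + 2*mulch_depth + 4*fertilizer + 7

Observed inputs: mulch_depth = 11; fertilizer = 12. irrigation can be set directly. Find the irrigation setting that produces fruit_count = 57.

irrigation = -5

Substituting into the fruit_count equation gives fruit_count = 4*irrigation + 77.
Solve 4*irrigation + 77 = 57: irrigation = (57 - 77) / 4 = -5.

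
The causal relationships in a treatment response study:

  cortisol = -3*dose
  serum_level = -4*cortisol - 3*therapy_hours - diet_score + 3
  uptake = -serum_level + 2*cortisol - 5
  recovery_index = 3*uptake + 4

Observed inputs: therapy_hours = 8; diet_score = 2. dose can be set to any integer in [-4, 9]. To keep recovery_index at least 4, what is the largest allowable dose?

Substituting into the serum_level equation gives serum_level = 12*dose - 23.
Substituting into the uptake equation gives uptake = -18*dose + 18.
This gives recovery_index = -54*dose + 58.
Require -54*dose + 58 ≥ 4, so dose ≤ 1.
The largest integer in [-4, 9] satisfying this is 1.

dose = 1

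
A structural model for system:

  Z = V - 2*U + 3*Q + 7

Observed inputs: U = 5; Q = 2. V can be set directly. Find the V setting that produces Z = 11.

V = 8

Substituting into the Z equation gives Z = V + 3.
Solve V + 3 = 11: V = (11 - 3) / 1 = 8.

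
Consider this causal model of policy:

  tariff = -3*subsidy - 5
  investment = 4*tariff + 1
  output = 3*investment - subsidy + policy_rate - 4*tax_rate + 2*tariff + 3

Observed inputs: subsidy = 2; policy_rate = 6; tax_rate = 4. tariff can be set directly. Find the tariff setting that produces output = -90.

Intervening on tariff fixes its value directly, overriding its dependence on subsidy.
Substituting into the output equation gives output = 14*tariff - 6.
Solve 14*tariff - 6 = -90: tariff = (-90 + 6) / 14 = -6.

tariff = -6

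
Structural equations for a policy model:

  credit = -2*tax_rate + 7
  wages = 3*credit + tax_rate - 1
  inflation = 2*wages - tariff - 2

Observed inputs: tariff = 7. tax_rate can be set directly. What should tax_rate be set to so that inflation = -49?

Substituting into the wages equation gives wages = -5*tax_rate + 20.
Substituting into the inflation equation gives inflation = -10*tax_rate + 31.
Solve -10*tax_rate + 31 = -49: tax_rate = (-49 - 31) / -10 = 8.

tax_rate = 8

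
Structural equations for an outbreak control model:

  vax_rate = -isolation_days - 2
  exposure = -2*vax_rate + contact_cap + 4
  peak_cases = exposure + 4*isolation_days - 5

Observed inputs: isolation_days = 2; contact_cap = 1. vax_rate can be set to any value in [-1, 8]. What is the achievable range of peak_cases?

Intervening on vax_rate fixes its value directly, overriding its dependence on isolation_days.
Substituting into the exposure equation gives exposure = -2*vax_rate + 5.
Substituting into the peak_cases equation gives peak_cases = -2*vax_rate + 8.
Linear in vax_rate, so extremes are at the endpoints: vax_rate = -1 gives peak_cases = 10; vax_rate = 8 gives peak_cases = -8.

-8 to 10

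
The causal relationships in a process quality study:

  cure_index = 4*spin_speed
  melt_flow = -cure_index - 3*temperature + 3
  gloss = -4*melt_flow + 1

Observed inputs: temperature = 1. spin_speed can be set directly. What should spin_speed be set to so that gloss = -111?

spin_speed = -7

Substituting into the melt_flow equation gives melt_flow = -4*spin_speed.
Substituting into the gloss equation gives gloss = 16*spin_speed + 1.
Solve 16*spin_speed + 1 = -111: spin_speed = (-111 - 1) / 16 = -7.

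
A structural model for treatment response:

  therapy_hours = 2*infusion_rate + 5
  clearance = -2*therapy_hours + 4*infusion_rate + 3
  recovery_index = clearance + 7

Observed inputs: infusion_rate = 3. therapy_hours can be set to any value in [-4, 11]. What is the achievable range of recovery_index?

Intervening on therapy_hours fixes its value directly, overriding its dependence on infusion_rate.
Substituting into the clearance equation gives clearance = -2*therapy_hours + 15.
Substituting into the recovery_index equation gives recovery_index = -2*therapy_hours + 22.
Linear in therapy_hours, so extremes are at the endpoints: therapy_hours = -4 gives recovery_index = 30; therapy_hours = 11 gives recovery_index = 0.

0 to 30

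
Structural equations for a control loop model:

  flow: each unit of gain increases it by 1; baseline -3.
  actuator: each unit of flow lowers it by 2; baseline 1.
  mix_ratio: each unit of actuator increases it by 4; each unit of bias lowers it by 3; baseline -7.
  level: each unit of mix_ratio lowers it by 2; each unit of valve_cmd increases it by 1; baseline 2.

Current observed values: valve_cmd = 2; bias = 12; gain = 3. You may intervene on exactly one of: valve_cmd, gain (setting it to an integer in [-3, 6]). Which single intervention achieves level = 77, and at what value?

Intervening on valve_cmd: with other inputs at their observed values, level = valve_cmd + 80. Solving for 77 gives valve_cmd = -3, within [-3, 6].
Intervening on gain: level = 16*gain + 34. Reaching 77 requires gain = 43/16, not an integer.

set valve_cmd = -3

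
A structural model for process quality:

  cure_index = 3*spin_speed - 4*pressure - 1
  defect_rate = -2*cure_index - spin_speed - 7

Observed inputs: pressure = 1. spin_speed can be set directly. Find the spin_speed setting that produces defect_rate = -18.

Substituting into the cure_index equation gives cure_index = 3*spin_speed - 5.
Substituting into the defect_rate equation gives defect_rate = -7*spin_speed + 3.
Solve -7*spin_speed + 3 = -18: spin_speed = (-18 - 3) / -7 = 3.

spin_speed = 3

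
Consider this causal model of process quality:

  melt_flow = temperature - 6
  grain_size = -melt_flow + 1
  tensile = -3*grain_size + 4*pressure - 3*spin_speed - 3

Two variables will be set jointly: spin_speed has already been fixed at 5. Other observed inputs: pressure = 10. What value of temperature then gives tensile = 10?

temperature = 3

With spin_speed held at 5:
Substituting into the grain_size equation gives grain_size = -temperature + 7.
This gives tensile = 3*temperature + 1.
Solve 3*temperature + 1 = 10: temperature = (10 - 1) / 3 = 3.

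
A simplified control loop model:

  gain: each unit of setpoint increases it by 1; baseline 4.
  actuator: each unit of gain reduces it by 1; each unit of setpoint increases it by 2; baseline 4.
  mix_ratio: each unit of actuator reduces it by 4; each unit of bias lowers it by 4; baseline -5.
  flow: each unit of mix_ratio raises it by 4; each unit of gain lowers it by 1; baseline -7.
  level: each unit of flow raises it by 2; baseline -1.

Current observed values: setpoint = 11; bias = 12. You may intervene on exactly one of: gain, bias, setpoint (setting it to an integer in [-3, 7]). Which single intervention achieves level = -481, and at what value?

set setpoint = 1

Intervening on gain: level = 30*gain - 1271. Reaching -481 requires gain = 79/3, not an integer.
Intervening on bias: level = -32*bias - 437. Reaching -481 requires bias = 11/8, not an integer.
Intervening on setpoint: with other inputs at their observed values, level = -34*setpoint - 447. Solving for -481 gives setpoint = 1, within [-3, 7].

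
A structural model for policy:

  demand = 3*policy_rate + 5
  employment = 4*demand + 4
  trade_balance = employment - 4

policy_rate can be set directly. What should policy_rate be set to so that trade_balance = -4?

Substituting into the employment equation gives employment = 12*policy_rate + 24.
trade_balance becomes 12*policy_rate + 20.
Solve 12*policy_rate + 20 = -4: policy_rate = (-4 - 20) / 12 = -2.

policy_rate = -2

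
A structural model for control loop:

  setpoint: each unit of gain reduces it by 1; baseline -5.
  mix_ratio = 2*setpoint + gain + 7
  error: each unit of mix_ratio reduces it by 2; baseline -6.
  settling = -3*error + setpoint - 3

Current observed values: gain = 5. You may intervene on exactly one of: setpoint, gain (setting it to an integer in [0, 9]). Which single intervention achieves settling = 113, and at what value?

set setpoint = 2

Intervening on setpoint: with other inputs at their observed values, settling = 13*setpoint + 87. Solving for 113 gives setpoint = 2, within [0, 9].
Intervening on gain: settling = -7*gain - 8. Reaching 113 requires gain = -121/7, not an integer.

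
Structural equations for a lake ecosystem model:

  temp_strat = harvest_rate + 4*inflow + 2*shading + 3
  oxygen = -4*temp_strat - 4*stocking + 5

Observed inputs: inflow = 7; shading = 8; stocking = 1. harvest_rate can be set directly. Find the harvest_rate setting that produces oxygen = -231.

harvest_rate = 11

Substituting into the temp_strat equation gives temp_strat = harvest_rate + 47.
Substituting into the oxygen equation gives oxygen = -4*harvest_rate - 187.
Solve -4*harvest_rate - 187 = -231: harvest_rate = (-231 + 187) / -4 = 11.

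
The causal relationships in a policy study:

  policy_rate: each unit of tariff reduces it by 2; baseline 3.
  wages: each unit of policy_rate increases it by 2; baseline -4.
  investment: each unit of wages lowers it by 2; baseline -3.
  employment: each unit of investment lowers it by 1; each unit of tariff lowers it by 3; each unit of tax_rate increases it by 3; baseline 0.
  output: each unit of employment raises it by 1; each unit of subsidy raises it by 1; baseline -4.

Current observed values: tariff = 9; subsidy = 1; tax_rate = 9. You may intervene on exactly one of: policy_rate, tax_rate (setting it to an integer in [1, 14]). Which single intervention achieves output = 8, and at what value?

set policy_rate = 4

Intervening on policy_rate: with other inputs at their observed values, output = 4*policy_rate - 8. Solving for 8 gives policy_rate = 4, within [1, 14].
Intervening on tax_rate: output = 3*tax_rate - 95. Reaching 8 requires tax_rate = 103/3, not an integer.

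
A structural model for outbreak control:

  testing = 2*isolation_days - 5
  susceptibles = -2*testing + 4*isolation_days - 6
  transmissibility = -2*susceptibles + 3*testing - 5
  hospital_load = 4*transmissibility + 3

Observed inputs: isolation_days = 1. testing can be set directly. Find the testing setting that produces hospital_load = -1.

testing = 0

Intervening on testing fixes its value directly, overriding its dependence on isolation_days.
Substituting into the susceptibles equation gives susceptibles = -2*testing - 2.
Substituting into the transmissibility equation gives transmissibility = 7*testing - 1.
Substituting into the hospital_load equation gives hospital_load = 28*testing - 1.
Solve 28*testing - 1 = -1: testing = (-1 + 1) / 28 = 0.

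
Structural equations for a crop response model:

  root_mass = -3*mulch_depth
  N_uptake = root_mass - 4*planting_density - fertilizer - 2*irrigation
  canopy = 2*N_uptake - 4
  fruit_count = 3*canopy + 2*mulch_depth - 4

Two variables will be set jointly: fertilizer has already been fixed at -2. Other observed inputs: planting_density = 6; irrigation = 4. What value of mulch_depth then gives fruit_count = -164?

mulch_depth = -2

With fertilizer held at -2:
Substituting into the N_uptake equation gives N_uptake = -3*mulch_depth - 30.
canopy becomes -6*mulch_depth - 64.
This gives fruit_count = -16*mulch_depth - 196.
Solve -16*mulch_depth - 196 = -164: mulch_depth = (-164 + 196) / -16 = -2.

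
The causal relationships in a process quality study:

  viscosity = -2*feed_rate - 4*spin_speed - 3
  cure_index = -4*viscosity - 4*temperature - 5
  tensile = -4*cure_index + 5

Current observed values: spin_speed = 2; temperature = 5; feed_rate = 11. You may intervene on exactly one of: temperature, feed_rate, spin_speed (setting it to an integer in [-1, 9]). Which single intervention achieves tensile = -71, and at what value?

Intervening on temperature: tensile = 16*temperature - 503. Reaching -71 requires temperature = 27, outside [-1, 9].
Intervening on feed_rate: with other inputs at their observed values, tensile = -32*feed_rate - 71. Solving for -71 gives feed_rate = 0, within [-1, 9].
Intervening on spin_speed: tensile = -64*spin_speed - 295. Reaching -71 requires spin_speed = -7/2, not an integer.

set feed_rate = 0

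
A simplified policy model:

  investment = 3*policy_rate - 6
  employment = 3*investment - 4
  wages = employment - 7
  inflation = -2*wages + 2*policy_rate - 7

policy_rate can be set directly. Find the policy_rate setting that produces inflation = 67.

Substituting into the employment equation gives employment = 9*policy_rate - 22.
So wages = 9*policy_rate - 29.
inflation becomes -16*policy_rate + 51.
Solve -16*policy_rate + 51 = 67: policy_rate = (67 - 51) / -16 = -1.

policy_rate = -1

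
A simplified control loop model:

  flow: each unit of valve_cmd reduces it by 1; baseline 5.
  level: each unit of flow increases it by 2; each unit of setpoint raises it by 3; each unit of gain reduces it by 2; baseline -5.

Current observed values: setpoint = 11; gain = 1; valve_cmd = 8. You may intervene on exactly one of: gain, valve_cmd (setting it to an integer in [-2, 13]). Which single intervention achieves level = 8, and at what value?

set gain = 7

Intervening on gain: with other inputs at their observed values, level = -2*gain + 22. Solving for 8 gives gain = 7, within [-2, 13].
Intervening on valve_cmd: level = -2*valve_cmd + 36. Reaching 8 requires valve_cmd = 14, outside [-2, 13].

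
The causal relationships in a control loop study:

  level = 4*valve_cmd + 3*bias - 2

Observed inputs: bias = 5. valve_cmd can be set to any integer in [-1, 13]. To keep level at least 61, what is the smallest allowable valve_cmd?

valve_cmd = 12

Substituting into the level equation gives level = 4*valve_cmd + 13.
Require 4*valve_cmd + 13 ≥ 61, so valve_cmd ≥ 12.
The smallest integer in [-1, 13] satisfying this is 12.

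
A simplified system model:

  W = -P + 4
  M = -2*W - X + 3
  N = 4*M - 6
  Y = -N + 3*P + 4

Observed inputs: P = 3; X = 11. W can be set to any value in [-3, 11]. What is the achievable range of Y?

27 to 139

Intervening on W fixes its value directly, overriding its dependence on P.
Substituting into the M equation gives M = -2*W - 8.
N becomes -8*W - 38.
Y becomes 8*W + 51.
Linear in W, so extremes are at the endpoints: W = -3 gives Y = 27; W = 11 gives Y = 139.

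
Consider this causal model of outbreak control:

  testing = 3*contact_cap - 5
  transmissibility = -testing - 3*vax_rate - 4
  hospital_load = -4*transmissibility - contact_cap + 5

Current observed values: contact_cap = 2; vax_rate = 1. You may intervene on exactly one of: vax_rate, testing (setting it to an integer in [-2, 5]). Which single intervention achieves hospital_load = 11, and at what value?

set vax_rate = -1

Intervening on vax_rate: with other inputs at their observed values, hospital_load = 12*vax_rate + 23. Solving for 11 gives vax_rate = -1, within [-2, 5].
Intervening on testing: hospital_load = 4*testing + 31. Reaching 11 requires testing = -5, outside [-2, 5].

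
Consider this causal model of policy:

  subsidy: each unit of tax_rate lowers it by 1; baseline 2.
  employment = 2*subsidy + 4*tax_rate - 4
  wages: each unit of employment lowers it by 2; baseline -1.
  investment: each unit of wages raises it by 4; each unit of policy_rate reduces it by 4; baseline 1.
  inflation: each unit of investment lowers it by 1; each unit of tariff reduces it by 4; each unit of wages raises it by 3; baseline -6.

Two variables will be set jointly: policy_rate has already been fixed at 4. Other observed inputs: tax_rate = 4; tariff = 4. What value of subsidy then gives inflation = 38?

subsidy = 5

With policy_rate held at 4:
Intervening on subsidy fixes its value directly, overriding its dependence on tax_rate.
Substituting into the employment equation gives employment = 2*subsidy + 12.
This gives wages = -4*subsidy - 25.
investment becomes -16*subsidy - 115.
This gives inflation = 4*subsidy + 18.
Solve 4*subsidy + 18 = 38: subsidy = (38 - 18) / 4 = 5.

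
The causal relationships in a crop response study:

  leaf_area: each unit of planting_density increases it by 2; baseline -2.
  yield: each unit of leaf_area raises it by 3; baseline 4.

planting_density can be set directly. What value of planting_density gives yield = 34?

planting_density = 6

Substituting into the yield equation gives yield = 6*planting_density - 2.
Solve 6*planting_density - 2 = 34: planting_density = (34 + 2) / 6 = 6.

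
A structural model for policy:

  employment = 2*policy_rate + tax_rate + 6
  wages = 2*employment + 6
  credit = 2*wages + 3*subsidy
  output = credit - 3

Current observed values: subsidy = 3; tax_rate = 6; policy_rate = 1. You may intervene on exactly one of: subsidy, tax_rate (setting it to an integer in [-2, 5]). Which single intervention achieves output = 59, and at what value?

set subsidy = -2

Intervening on subsidy: with other inputs at their observed values, output = 3*subsidy + 65. Solving for 59 gives subsidy = -2, within [-2, 5].
Intervening on tax_rate: output = 4*tax_rate + 50. Reaching 59 requires tax_rate = 9/4, not an integer.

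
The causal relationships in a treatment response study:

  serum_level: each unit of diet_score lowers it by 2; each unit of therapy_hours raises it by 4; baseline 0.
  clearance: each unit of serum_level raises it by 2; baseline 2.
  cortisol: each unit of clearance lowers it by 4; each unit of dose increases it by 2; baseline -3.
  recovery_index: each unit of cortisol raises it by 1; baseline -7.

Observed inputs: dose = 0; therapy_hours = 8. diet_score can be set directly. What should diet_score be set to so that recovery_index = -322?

Substituting into the serum_level equation gives serum_level = -2*diet_score + 32.
Substituting into the clearance equation gives clearance = -4*diet_score + 66.
Substituting into the cortisol equation gives cortisol = 16*diet_score - 267.
recovery_index becomes 16*diet_score - 274.
Solve 16*diet_score - 274 = -322: diet_score = (-322 + 274) / 16 = -3.

diet_score = -3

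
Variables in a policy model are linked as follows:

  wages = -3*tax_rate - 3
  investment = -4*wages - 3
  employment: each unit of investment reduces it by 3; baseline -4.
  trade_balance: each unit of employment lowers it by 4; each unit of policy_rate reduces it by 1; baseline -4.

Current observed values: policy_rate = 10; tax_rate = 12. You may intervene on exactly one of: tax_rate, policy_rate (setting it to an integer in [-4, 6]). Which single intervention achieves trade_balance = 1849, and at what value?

set policy_rate = -1

Intervening on tax_rate: trade_balance = 144*tax_rate + 110. Reaching 1849 requires tax_rate = 1739/144, not an integer.
Intervening on policy_rate: with other inputs at their observed values, trade_balance = -policy_rate + 1848. Solving for 1849 gives policy_rate = -1, within [-4, 6].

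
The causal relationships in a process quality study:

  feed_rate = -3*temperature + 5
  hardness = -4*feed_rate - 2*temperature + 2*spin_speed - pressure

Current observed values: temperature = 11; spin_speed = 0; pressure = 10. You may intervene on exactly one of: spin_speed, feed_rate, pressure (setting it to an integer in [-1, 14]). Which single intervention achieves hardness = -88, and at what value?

Intervening on spin_speed: hardness = 2*spin_speed + 80. Reaching -88 requires spin_speed = -84, outside [-1, 14].
Intervening on feed_rate: with other inputs at their observed values, hardness = -4*feed_rate - 32. Solving for -88 gives feed_rate = 14, within [-1, 14].
Intervening on pressure: hardness = -pressure + 90. Reaching -88 requires pressure = 178, outside [-1, 14].

set feed_rate = 14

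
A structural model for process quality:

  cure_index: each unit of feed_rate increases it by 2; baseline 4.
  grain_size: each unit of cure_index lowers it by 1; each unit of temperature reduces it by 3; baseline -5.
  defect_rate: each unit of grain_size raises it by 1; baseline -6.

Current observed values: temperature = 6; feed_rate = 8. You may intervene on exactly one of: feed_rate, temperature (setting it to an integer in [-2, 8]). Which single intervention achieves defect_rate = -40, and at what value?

set temperature = 3

Intervening on feed_rate: defect_rate = -2*feed_rate - 33. Reaching -40 requires feed_rate = 7/2, not an integer.
Intervening on temperature: with other inputs at their observed values, defect_rate = -3*temperature - 31. Solving for -40 gives temperature = 3, within [-2, 8].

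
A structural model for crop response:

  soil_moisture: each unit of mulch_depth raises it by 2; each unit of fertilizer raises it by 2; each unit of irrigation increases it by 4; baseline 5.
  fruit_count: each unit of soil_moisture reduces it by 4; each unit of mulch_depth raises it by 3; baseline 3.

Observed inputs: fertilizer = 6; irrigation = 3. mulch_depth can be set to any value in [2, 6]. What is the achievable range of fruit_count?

Substituting into the soil_moisture equation gives soil_moisture = 2*mulch_depth + 29.
Substituting into the fruit_count equation gives fruit_count = -5*mulch_depth - 113.
Linear in mulch_depth, so extremes are at the endpoints: mulch_depth = 2 gives fruit_count = -123; mulch_depth = 6 gives fruit_count = -143.

-143 to -123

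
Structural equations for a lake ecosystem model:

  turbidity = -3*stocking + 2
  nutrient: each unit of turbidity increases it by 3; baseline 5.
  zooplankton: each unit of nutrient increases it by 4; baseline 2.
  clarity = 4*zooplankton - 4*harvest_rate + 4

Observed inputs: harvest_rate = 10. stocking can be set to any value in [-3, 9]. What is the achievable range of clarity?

-1148 to 580

Substituting into the nutrient equation gives nutrient = -9*stocking + 11.
Substituting into the zooplankton equation gives zooplankton = -36*stocking + 46.
Substituting into the clarity equation gives clarity = -144*stocking + 148.
Linear in stocking, so extremes are at the endpoints: stocking = -3 gives clarity = 580; stocking = 9 gives clarity = -1148.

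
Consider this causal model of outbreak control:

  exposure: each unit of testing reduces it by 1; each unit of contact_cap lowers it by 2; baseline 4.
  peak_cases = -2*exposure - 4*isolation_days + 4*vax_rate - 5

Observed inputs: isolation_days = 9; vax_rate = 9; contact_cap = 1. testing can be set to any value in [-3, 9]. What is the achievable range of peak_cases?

Substituting into the exposure equation gives exposure = -testing + 2.
Substituting into the peak_cases equation gives peak_cases = 2*testing - 9.
Linear in testing, so extremes are at the endpoints: testing = -3 gives peak_cases = -15; testing = 9 gives peak_cases = 9.

-15 to 9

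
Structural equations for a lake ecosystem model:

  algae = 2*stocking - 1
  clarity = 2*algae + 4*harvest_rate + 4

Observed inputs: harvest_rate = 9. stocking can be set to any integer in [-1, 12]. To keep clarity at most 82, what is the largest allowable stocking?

stocking = 11

Substituting into the clarity equation gives clarity = 4*stocking + 38.
Require 4*stocking + 38 ≤ 82, so stocking ≤ 11.
The largest integer in [-1, 12] satisfying this is 11.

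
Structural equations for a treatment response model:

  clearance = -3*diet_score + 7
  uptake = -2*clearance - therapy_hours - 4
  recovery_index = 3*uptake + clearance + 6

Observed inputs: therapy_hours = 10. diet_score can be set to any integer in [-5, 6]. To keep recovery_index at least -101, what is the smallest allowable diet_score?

Substituting into the uptake equation gives uptake = 6*diet_score - 28.
Substituting into the recovery_index equation gives recovery_index = 15*diet_score - 71.
Require 15*diet_score - 71 ≥ -101, so diet_score ≥ -2.
The smallest integer in [-5, 6] satisfying this is -2.

diet_score = -2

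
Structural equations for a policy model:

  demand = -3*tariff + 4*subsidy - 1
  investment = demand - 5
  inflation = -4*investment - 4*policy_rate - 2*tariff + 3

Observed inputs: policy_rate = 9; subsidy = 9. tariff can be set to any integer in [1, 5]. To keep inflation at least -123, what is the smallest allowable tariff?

tariff = 3

Substituting into the demand equation gives demand = -3*tariff + 35.
Substituting into the investment equation gives investment = -3*tariff + 30.
Substituting into the inflation equation gives inflation = 10*tariff - 153.
Require 10*tariff - 153 ≥ -123, so tariff ≥ 3.
The smallest integer in [1, 5] satisfying this is 3.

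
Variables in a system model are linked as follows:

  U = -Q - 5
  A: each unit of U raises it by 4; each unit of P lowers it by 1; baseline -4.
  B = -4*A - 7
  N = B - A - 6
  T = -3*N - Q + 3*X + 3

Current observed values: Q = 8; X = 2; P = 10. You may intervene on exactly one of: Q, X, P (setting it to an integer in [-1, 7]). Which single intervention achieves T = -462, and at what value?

Intervening on Q: with other inputs at their observed values, T = -61*Q - 462. Solving for -462 gives Q = 0, within [-1, 7].
Intervening on X: T = 3*X - 956. Reaching -462 requires X = 494/3, not an integer.
Intervening on P: T = -15*P - 800. Reaching -462 requires P = -338/15, not an integer.

set Q = 0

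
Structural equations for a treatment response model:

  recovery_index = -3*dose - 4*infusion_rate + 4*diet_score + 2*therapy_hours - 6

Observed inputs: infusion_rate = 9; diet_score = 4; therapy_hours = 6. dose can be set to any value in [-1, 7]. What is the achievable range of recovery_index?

Substituting into the recovery_index equation gives recovery_index = -3*dose - 14.
Linear in dose, so extremes are at the endpoints: dose = -1 gives recovery_index = -11; dose = 7 gives recovery_index = -35.

-35 to -11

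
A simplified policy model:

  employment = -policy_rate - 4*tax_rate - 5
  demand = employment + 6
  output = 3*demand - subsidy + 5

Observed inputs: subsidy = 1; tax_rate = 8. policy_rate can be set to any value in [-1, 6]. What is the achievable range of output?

-107 to -86

Substituting into the employment equation gives employment = -policy_rate - 37.
So demand = -policy_rate - 31.
So output = -3*policy_rate - 89.
Linear in policy_rate, so extremes are at the endpoints: policy_rate = -1 gives output = -86; policy_rate = 6 gives output = -107.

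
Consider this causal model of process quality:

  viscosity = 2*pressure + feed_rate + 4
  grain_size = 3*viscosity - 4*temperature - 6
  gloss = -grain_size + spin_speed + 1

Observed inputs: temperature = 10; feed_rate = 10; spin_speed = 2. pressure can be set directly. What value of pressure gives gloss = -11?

pressure = 3

Substituting into the viscosity equation gives viscosity = 2*pressure + 14.
So grain_size = 6*pressure - 4.
This gives gloss = -6*pressure + 7.
Solve -6*pressure + 7 = -11: pressure = (-11 - 7) / -6 = 3.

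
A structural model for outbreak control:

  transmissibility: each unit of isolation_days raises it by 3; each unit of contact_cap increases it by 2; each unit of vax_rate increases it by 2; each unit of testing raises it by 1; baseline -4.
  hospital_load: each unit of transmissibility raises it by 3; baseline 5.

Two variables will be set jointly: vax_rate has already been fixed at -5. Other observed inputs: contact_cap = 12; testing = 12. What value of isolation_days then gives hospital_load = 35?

isolation_days = -4

With vax_rate held at -5:
Substituting into the transmissibility equation gives transmissibility = 3*isolation_days + 22.
This gives hospital_load = 9*isolation_days + 71.
Solve 9*isolation_days + 71 = 35: isolation_days = (35 - 71) / 9 = -4.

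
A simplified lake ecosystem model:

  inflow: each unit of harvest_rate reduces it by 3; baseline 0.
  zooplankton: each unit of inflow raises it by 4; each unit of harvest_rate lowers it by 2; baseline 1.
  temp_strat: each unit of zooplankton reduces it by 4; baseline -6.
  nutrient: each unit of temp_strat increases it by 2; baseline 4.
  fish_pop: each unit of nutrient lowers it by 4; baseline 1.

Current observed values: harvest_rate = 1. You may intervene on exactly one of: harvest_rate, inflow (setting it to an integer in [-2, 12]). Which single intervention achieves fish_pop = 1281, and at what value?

Intervening on harvest_rate: fish_pop = -448*harvest_rate + 65. Reaching 1281 requires harvest_rate = -19/7, not an integer.
Intervening on inflow: with other inputs at their observed values, fish_pop = 128*inflow + 1. Solving for 1281 gives inflow = 10, within [-2, 12].

set inflow = 10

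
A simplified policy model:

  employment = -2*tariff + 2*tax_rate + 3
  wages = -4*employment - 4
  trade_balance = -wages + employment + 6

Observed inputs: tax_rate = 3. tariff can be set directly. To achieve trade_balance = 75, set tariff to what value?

tariff = -2

Substituting into the employment equation gives employment = -2*tariff + 9.
Substituting into the wages equation gives wages = 8*tariff - 40.
Substituting into the trade_balance equation gives trade_balance = -10*tariff + 55.
Solve -10*tariff + 55 = 75: tariff = (75 - 55) / -10 = -2.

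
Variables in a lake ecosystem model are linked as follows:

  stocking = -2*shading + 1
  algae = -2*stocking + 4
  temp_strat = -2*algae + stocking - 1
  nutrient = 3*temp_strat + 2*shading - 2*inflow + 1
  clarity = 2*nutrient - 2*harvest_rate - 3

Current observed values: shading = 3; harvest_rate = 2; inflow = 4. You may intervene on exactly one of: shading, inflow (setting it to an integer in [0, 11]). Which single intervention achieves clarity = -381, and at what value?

Intervening on shading: with other inputs at their observed values, clarity = -56*shading - 45. Solving for -381 gives shading = 6, within [0, 11].
Intervening on inflow: clarity = -4*inflow - 197. Reaching -381 requires inflow = 46, outside [0, 11].

set shading = 6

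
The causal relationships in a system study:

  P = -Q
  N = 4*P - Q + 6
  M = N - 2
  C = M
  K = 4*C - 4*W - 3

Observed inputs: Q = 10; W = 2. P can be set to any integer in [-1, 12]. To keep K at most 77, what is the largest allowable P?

P = 7

Intervening on P fixes its value directly, overriding its dependence on Q.
Substituting into the N equation gives N = 4*P - 4.
Substituting into the M equation gives M = 4*P - 6.
Substituting into the C equation gives C = 4*P - 6.
So K = 16*P - 35.
Require 16*P - 35 ≤ 77, so P ≤ 7.
The largest integer in [-1, 12] satisfying this is 7.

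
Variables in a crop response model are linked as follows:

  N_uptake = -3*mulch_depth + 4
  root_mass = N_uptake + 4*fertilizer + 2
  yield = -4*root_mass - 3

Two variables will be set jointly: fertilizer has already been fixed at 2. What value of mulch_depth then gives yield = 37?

With fertilizer held at 2:
Substituting into the root_mass equation gives root_mass = -3*mulch_depth + 14.
yield becomes 12*mulch_depth - 59.
Solve 12*mulch_depth - 59 = 37: mulch_depth = (37 + 59) / 12 = 8.

mulch_depth = 8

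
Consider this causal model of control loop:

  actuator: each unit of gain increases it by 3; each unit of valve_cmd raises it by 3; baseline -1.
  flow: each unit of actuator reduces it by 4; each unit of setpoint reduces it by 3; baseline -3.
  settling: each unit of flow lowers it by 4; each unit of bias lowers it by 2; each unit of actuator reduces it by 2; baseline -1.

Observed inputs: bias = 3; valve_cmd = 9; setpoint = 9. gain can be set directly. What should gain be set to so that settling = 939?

Substituting into the actuator equation gives actuator = 3*gain + 26.
flow becomes -12*gain - 134.
Substituting into the settling equation gives settling = 42*gain + 477.
Solve 42*gain + 477 = 939: gain = (939 - 477) / 42 = 11.

gain = 11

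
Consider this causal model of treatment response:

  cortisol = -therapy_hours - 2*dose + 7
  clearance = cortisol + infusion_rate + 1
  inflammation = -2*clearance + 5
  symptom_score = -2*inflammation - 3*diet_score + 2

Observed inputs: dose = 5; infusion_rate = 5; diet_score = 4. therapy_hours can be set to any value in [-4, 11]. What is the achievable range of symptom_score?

-52 to 8

Substituting into the cortisol equation gives cortisol = -therapy_hours - 3.
Substituting into the clearance equation gives clearance = -therapy_hours + 3.
Substituting into the inflammation equation gives inflammation = 2*therapy_hours - 1.
symptom_score becomes -4*therapy_hours - 8.
Linear in therapy_hours, so extremes are at the endpoints: therapy_hours = -4 gives symptom_score = 8; therapy_hours = 11 gives symptom_score = -52.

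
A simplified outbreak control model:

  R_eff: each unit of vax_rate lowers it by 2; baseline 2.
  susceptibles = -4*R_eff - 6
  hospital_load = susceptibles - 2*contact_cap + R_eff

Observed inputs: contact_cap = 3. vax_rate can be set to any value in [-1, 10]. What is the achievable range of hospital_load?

-24 to 42

Substituting into the susceptibles equation gives susceptibles = 8*vax_rate - 14.
So hospital_load = 6*vax_rate - 18.
Linear in vax_rate, so extremes are at the endpoints: vax_rate = -1 gives hospital_load = -24; vax_rate = 10 gives hospital_load = 42.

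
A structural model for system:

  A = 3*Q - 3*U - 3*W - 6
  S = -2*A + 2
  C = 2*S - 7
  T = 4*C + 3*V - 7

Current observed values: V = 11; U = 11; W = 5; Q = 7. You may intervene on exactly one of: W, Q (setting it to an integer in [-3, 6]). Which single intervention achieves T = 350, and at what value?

set W = 1

Intervening on W: with other inputs at their observed values, T = 48*W + 302. Solving for 350 gives W = 1, within [-3, 6].
Intervening on Q: T = -48*Q + 878. Reaching 350 requires Q = 11, outside [-3, 6].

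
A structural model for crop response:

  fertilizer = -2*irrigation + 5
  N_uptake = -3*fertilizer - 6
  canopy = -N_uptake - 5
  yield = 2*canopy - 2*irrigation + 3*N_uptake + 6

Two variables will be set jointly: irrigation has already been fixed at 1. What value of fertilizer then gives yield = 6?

fertilizer = -6

With irrigation held at 1:
Intervening on fertilizer fixes its value directly, overriding its dependence on irrigation.
Substituting into the canopy equation gives canopy = 3*fertilizer + 1.
This gives yield = -3*fertilizer - 12.
Solve -3*fertilizer - 12 = 6: fertilizer = (6 + 12) / -3 = -6.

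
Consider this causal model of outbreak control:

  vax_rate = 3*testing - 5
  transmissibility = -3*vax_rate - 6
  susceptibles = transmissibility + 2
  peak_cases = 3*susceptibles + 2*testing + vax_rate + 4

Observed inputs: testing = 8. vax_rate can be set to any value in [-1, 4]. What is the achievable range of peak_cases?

Intervening on vax_rate fixes its value directly, overriding its dependence on testing.
Substituting into the susceptibles equation gives susceptibles = -3*vax_rate - 4.
Substituting into the peak_cases equation gives peak_cases = -8*vax_rate + 8.
Linear in vax_rate, so extremes are at the endpoints: vax_rate = -1 gives peak_cases = 16; vax_rate = 4 gives peak_cases = -24.

-24 to 16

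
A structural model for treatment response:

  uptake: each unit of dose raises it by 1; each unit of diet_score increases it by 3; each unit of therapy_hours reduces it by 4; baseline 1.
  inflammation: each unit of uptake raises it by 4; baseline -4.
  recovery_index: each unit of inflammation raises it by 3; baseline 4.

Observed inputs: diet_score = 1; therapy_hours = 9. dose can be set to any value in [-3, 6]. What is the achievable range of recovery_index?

-428 to -320

Substituting into the uptake equation gives uptake = dose - 32.
inflammation becomes 4*dose - 132.
Substituting into the recovery_index equation gives recovery_index = 12*dose - 392.
Linear in dose, so extremes are at the endpoints: dose = -3 gives recovery_index = -428; dose = 6 gives recovery_index = -320.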